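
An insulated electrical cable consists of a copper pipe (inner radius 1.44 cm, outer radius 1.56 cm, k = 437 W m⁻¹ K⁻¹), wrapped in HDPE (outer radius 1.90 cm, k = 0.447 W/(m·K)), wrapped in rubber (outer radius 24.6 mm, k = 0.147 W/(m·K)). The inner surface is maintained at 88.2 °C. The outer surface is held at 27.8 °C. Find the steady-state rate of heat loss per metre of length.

Q' = 173 W/m

Series thermal resistances, inner to outer:
  R'_copper = ln(0.0156/0.0144)/(2πk) = 0.08004/(2π·437) = 2.915×10^-5 m·K/W
  R'_HDPE = ln(0.0190/0.0156)/(2πk) = 0.1972/(2π·0.447) = 0.07020 m·K/W
  R'_rubber = ln(0.0246/0.0190)/(2πk) = 0.2583/(2π·0.147) = 0.2797 m·K/W
ΣR = 2.915×10^-5 + 0.07020 + 0.2797 = 0.3499 m·K/W
Q' = ΔT/ΣR = (88.2 °C − 27.8 °C)/0.3499 = 173 W/m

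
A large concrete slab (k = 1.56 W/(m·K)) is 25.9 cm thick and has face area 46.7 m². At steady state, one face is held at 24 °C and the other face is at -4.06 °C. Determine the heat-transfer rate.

Q = kA·ΔT/L = 1.56 × 46.7 × |24 °C − -4.06 °C| / 0.259 = 7890 W

Q = 7890 W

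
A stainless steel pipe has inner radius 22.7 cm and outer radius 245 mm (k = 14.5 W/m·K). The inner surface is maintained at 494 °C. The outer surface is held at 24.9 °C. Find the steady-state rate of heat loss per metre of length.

Q' = 560 kW/m

Q' = 2πk·ΔT/ln(r₂/r₁) = 2π × 14.5 × 469.1 / ln(0.245/0.227) = 5.60×10^5 W/m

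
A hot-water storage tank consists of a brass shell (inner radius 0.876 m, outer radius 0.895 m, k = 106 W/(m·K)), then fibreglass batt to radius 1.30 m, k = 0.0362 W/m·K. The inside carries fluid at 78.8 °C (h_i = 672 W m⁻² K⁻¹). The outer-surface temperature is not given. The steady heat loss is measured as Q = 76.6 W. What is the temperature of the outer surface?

T_out = 20.2 °C

Series resistances:
  R_conv,in = 1/(4πr²h) = 1/(4π·0.876²·672) = 1.543×10^-4 K/W
  R_brass = (1/0.876 − 1/0.895)/(4πk) = 0.02423/(4π·106) = 1.819×10^-5 K/W
  R_fibreglass batt = (1/0.895 − 1/1.30)/(4πk) = 0.3481/(4π·0.0362) = 0.7652 K/W
ΣR = 0.7654 K/W
ΔT = Q·ΣR = 76.6 × 0.7654 = 58.63 K
Heat flows outward, so T_out = T_in − ΔT = 78.8 − 58.63 = 20.2 °C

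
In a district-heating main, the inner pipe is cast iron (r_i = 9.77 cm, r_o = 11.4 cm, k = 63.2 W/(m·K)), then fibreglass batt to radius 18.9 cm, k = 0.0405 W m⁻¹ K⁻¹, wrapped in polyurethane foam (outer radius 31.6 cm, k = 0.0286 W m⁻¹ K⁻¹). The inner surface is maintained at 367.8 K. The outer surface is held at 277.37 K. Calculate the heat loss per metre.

Series thermal resistances, inner to outer:
  R'_cast iron = ln(0.114/0.0977)/(2πk) = 0.1543/(2π·63.2) = 3.886×10^-4 m·K/W
  R'_fibreglass batt = ln(0.189/0.114)/(2πk) = 0.5055/(2π·0.0405) = 1.987 m·K/W
  R'_polyurethane foam = ln(0.316/0.189)/(2πk) = 0.5140/(2π·0.0286) = 2.860 m·K/W
ΣR = 3.886×10^-4 + 1.987 + 2.860 = 4.847 m·K/W
Q' = ΔT/ΣR = (367.8 K − 277.37 K)/4.847 = 18.7 W/m

Q' = 18.7 W/m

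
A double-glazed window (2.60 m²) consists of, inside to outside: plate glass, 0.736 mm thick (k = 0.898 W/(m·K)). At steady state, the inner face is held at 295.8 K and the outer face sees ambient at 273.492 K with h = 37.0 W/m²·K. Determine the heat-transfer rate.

Series thermal resistances, inner to outer:
  R_plate glass = L/(kA) = 7.36×10^-4/(0.898·2.60) = 3.152×10^-4 K/W
  R_conv,out = 1/(hA) = 1/(37.0·2.60) = 0.01040 K/W
ΣR = 3.152×10^-4 + 0.01040 = 0.01072 K/W
Q = ΔT/ΣR = (295.8 K − 273.492 K)/0.01072 = 2080 W

Q = 2.08 kW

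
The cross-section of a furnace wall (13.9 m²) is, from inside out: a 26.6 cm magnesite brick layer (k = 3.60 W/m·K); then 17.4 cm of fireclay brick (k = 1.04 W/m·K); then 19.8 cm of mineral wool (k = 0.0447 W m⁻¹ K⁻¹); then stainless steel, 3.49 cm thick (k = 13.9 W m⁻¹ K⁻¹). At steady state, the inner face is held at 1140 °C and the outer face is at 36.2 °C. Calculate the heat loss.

Resistance network (inner→outer):
  R_magnesite brick = L/(kA) = 0.266/(3.60·13.9) = 0.005316 K/W
  R_fireclay brick = L/(kA) = 0.174/(1.04·13.9) = 0.01204 K/W
  R_mineral wool = L/(kA) = 0.198/(0.0447·13.9) = 0.3187 K/W
  R_stainless steel = L/(kA) = 0.0349/(13.9·13.9) = 1.806×10^-4 K/W
ΣR = 0.005316 + 0.01204 + 0.3187 + 1.806×10^-4 = 0.3362 K/W
Q = ΔT/ΣR = (1140 °C − 36.2 °C)/0.3362 = 3280 W

Q = 3280 W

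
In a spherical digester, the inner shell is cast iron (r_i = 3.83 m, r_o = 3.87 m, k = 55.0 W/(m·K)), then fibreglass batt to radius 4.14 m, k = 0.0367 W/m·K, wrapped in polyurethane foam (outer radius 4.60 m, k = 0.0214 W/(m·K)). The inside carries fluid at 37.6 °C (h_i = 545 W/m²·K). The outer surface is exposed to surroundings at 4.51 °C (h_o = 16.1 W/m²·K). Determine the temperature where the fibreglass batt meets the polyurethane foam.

T = 28.0 °C

Series thermal resistances, inner to outer:
  R_conv,in = 1/(4πr²h) = 1/(4π·3.83²·545) = 9.954×10^-6 K/W
  R_cast iron = (1/3.83 − 1/3.87)/(4πk) = 0.002699/(4π·55.0) = 3.905×10^-6 K/W
  R_fibreglass batt = (1/3.87 − 1/4.14)/(4πk) = 0.01685/(4π·0.0367) = 0.03654 K/W
  R_polyurethane foam = (1/4.14 − 1/4.60)/(4πk) = 0.02415/(4π·0.0214) = 0.08982 K/W
  R_conv,out = 1/(4πr²h) = 1/(4π·4.60²·16.1) = 2.336×10^-4 K/W
ΣR = 9.954×10^-6 + 3.905×10^-6 + 0.03654 + 0.08982 + 2.336×10^-4 = 0.1266 K/W
Q = ΔT/ΣR = (37.6 °C − 4.51 °C)/0.1266 = 261.4 W
From the inner boundary to the fibreglass batt/polyurethane foam interface, ΣR_partial = 0.03655 K/W.
T_interface = T_in − Q·ΣR_partial = 37.6 °C − (261.4)(0.03655) = 28.0 °C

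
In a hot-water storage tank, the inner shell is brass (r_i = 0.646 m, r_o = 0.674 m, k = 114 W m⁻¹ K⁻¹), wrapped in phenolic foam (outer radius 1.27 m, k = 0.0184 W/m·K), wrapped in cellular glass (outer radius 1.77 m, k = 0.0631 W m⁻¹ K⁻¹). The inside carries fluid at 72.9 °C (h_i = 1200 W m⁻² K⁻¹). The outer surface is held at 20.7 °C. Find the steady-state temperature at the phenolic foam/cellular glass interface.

T = 25.1 °C

Resistance network (inner→outer):
  R_conv,in = 1/(4πr²h) = 1/(4π·0.646²·1200) = 1.589×10^-4 K/W
  R_brass = (1/0.646 − 1/0.674)/(4πk) = 0.06431/(4π·114) = 4.489×10^-5 K/W
  R_phenolic foam = (1/0.674 − 1/1.27)/(4πk) = 0.6963/(4π·0.0184) = 3.011 K/W
  R_cellular glass = (1/1.27 − 1/1.77)/(4πk) = 0.2224/(4π·0.0631) = 0.2805 K/W
ΣR = 1.589×10^-4 + 4.489×10^-5 + 3.011 + 0.2805 = 3.292 K/W
Q = ΔT/ΣR = (72.9 °C − 20.7 °C)/3.292 = 15.86 W
From the inner boundary to the phenolic foam/cellular glass interface, ΣR_partial = 3.011 K/W.
T_interface = T_in − Q·ΣR_partial = 72.9 °C − (15.86)(3.011) = 25.1 °C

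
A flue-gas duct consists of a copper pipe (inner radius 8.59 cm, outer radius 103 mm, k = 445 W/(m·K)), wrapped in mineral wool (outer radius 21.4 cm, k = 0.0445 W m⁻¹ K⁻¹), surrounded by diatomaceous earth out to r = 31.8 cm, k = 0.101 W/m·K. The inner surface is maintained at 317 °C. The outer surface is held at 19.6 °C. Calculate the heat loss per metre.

Q' = 91.8 W/m

Resistance network (inner→outer):
  R'_copper = ln(0.103/0.0859)/(2πk) = 0.1815/(2π·445) = 6.493×10^-5 m·K/W
  R'_mineral wool = ln(0.214/0.103)/(2πk) = 0.7312/(2π·0.0445) = 2.615 m·K/W
  R'_diatomaceous earth = ln(0.318/0.214)/(2πk) = 0.3961/(2π·0.101) = 0.6241 m·K/W
ΣR = 6.493×10^-5 + 2.615 + 0.6241 = 3.239 m·K/W
Q' = ΔT/ΣR = (317 °C − 19.6 °C)/3.239 = 91.8 W/m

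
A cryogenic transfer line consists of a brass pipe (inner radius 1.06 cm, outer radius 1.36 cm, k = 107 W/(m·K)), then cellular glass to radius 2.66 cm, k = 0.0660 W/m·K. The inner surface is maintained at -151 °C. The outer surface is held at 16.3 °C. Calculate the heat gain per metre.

Series thermal resistances, inner to outer:
  R'_brass = ln(0.0136/0.0106)/(2πk) = 0.2492/(2π·107) = 3.707×10^-4 m·K/W
  R'_cellular glass = ln(0.0266/0.0136)/(2πk) = 0.6708/(2π·0.0660) = 1.618 m·K/W
ΣR = 3.707×10^-4 + 1.618 = 1.618 m·K/W
Q' = ΔT/ΣR = (-151 °C − 16.3 °C)/1.618 = -103 W/m
(Negative Q' ⇒ heat flows inward; heat gain = 103 W/m.)

Q' = 103 W/m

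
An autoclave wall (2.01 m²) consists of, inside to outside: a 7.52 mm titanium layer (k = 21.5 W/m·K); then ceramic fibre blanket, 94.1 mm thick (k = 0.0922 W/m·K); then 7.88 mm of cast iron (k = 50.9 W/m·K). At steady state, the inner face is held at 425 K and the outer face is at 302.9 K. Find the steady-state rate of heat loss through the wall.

Resistance network (inner→outer):
  R_titanium = L/(kA) = 0.00752/(21.5·2.01) = 1.740×10^-4 K/W
  R_ceramic fibre blanket = L/(kA) = 0.0941/(0.0922·2.01) = 0.5078 K/W
  R_cast iron = L/(kA) = 0.00788/(50.9·2.01) = 7.702×10^-5 K/W
ΣR = 1.740×10^-4 + 0.5078 + 7.702×10^-5 = 0.5081 K/W
Q = ΔT/ΣR = (425 K − 302.9 K)/0.5081 = 240 W

Q = 240 W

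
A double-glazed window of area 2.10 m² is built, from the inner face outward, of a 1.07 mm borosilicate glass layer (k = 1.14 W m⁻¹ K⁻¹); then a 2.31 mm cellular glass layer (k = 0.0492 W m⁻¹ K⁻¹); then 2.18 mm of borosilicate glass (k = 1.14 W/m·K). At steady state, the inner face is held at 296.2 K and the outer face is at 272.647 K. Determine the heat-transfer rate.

Series thermal resistances, inner to outer:
  R_borosilicate glass = L/(kA) = 0.00107/(1.14·2.10) = 4.470×10^-4 K/W
  R_cellular glass = L/(kA) = 0.00231/(0.0492·2.10) = 0.02236 K/W
  R_borosilicate glass = L/(kA) = 0.00218/(1.14·2.10) = 9.106×10^-4 K/W
ΣR = 4.470×10^-4 + 0.02236 + 9.106×10^-4 = 0.02372 K/W
Q = ΔT/ΣR = (296.2 K − 272.647 K)/0.02372 = 993 W

Q = 993 W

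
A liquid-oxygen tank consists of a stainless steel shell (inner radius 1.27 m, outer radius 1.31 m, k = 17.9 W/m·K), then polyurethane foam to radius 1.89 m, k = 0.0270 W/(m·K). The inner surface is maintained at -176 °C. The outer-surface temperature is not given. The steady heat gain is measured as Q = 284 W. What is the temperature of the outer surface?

Series resistances:
  R_stainless steel = (1/1.27 − 1/1.31)/(4πk) = 0.02404/(4π·17.9) = 1.069×10^-4 K/W
  R_polyurethane foam = (1/1.31 − 1/1.89)/(4πk) = 0.2343/(4π·0.0270) = 0.6904 K/W
ΣR = 0.6905 K/W
ΔT = Q·ΣR = 284 × 0.6905 = 196.1 K
Heat flows inward, so T_out = T_in + ΔT = -176 + 196.1 = 20.1 °C

T_out = 20.1 °C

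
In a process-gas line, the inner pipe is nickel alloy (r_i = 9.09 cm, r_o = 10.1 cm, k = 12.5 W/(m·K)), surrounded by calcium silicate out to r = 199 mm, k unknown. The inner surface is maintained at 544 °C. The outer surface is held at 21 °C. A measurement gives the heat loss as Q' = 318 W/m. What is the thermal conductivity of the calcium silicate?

k = 0.0657 W/m·K

ΣR = ΔT/Q' = |544 − 21|/318 = 1.645 m·K/W
Known resistances:
  R'_nickel alloy = ln(0.101/0.0909)/(2πk) = 0.1054/(2π·12.5) = 0.001341 m·K/W
R_calcium silicate = ΣR − ΣR_known = 1.645 − 0.001341 = 1.644 m·K/W
ln(r₂/r₁)/(2πk) = 1.644 ⇒ k = 0.6782/(2π·1.644) = 0.0657 W/m·K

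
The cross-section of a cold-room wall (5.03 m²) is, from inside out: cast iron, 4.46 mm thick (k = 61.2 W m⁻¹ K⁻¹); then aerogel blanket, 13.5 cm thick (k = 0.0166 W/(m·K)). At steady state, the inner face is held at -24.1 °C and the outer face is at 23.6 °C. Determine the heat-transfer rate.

Resistance network (inner→outer):
  R_cast iron = L/(kA) = 0.00446/(61.2·5.03) = 1.449×10^-5 K/W
  R_aerogel blanket = L/(kA) = 0.135/(0.0166·5.03) = 1.617 K/W
ΣR = 1.449×10^-5 + 1.617 = 1.617 K/W
Q = ΔT/ΣR = (-24.1 °C − 23.6 °C)/1.617 = -29.5 W
(Negative Q ⇒ heat flows inward; heat gain = 29.5 W.)

Q = 29.5 W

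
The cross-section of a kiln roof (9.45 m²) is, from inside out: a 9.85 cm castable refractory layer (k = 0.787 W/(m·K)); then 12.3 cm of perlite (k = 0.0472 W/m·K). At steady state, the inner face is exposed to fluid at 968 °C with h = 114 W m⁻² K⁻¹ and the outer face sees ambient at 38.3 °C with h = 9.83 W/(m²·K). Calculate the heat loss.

Q = 3090 W

Treat each layer as a resistance in series:
  R_conv,in = 1/(hA) = 1/(114·9.45) = 9.282×10^-4 K/W
  R_castable refractory = L/(kA) = 0.0985/(0.787·9.45) = 0.01324 K/W
  R_perlite = L/(kA) = 0.123/(0.0472·9.45) = 0.2758 K/W
  R_conv,out = 1/(hA) = 1/(9.83·9.45) = 0.01077 K/W
ΣR = 9.282×10^-4 + 0.01324 + 0.2758 + 0.01077 = 0.3007 K/W
Q = ΔT/ΣR = (968 °C − 38.3 °C)/0.3007 = 3090 W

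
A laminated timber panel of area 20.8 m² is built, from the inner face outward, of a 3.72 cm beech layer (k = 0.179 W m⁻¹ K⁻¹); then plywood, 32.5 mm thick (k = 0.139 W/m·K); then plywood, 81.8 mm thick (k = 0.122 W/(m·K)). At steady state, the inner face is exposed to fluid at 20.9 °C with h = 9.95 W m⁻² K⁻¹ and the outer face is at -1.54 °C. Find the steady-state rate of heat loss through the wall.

Resistance network (inner→outer):
  R_conv,in = 1/(hA) = 1/(9.95·20.8) = 0.004832 K/W
  R_beech = L/(kA) = 0.0372/(0.179·20.8) = 0.009991 K/W
  R_plywood = L/(kA) = 0.0325/(0.139·20.8) = 0.01124 K/W
  R_plywood = L/(kA) = 0.0818/(0.122·20.8) = 0.03224 K/W
ΣR = 0.004832 + 0.009991 + 0.01124 + 0.03224 = 0.05830 K/W
Q = ΔT/ΣR = (20.9 °C − -1.54 °C)/0.05830 = 385 W

Q = 385 W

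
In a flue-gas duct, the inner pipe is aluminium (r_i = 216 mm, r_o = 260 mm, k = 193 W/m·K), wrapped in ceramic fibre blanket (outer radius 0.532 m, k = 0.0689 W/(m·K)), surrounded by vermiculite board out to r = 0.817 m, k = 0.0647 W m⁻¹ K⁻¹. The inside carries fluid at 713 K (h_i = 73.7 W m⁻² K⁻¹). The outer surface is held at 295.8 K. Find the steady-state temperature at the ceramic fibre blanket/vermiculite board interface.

T = 458 K

Treat each layer as a resistance in series:
  R'_conv,in = 1/(2πr h) = 1/(2π·0.216·73.7) = 0.009998 m·K/W
  R'_aluminium = ln(0.260/0.216)/(2πk) = 0.1854/(2π·193) = 1.529×10^-4 m·K/W
  R'_ceramic fibre blanket = ln(0.532/0.260)/(2πk) = 0.7160/(2π·0.0689) = 1.654 m·K/W
  R'_vermiculite board = ln(0.817/0.532)/(2πk) = 0.4290/(2π·0.0647) = 1.055 m·K/W
ΣR = 0.009998 + 1.529×10^-4 + 1.654 + 1.055 = 2.719 m·K/W
Q' = ΔT/ΣR = (713 K − 295.8 K)/2.719 = 153.4 W/m
From the inner boundary to the ceramic fibre blanket/vermiculite board interface, ΣR_partial = 1.664 m·K/W.
T_interface = T_in − Q'·ΣR_partial = 713 K − (153.4)(1.664) = 458 K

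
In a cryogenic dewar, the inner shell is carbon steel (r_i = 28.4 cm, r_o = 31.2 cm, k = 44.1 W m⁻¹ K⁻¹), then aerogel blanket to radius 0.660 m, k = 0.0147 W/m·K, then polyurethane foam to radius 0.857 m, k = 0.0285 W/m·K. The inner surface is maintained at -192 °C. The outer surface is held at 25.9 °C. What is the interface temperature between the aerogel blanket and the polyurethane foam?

Resistance network (inner→outer):
  R_carbon steel = (1/0.284 − 1/0.312)/(4πk) = 0.3160/(4π·44.1) = 5.702×10^-4 K/W
  R_aerogel blanket = (1/0.312 − 1/0.660)/(4πk) = 1.690/(4π·0.0147) = 9.149 K/W
  R_polyurethane foam = (1/0.660 − 1/0.857)/(4πk) = 0.3483/(4π·0.0285) = 0.9725 K/W
ΣR = 5.702×10^-4 + 9.149 + 0.9725 = 10.12 K/W
Q = ΔT/ΣR = (-192 °C − 25.9 °C)/10.12 = -21.53 W
From the inner boundary to the aerogel blanket/polyurethane foam interface, ΣR_partial = 9.150 K/W.
T_interface = T_in − Q·ΣR_partial = -192 °C − (-21.53)(9.150) = 5.0 °C

T = 5.0 °C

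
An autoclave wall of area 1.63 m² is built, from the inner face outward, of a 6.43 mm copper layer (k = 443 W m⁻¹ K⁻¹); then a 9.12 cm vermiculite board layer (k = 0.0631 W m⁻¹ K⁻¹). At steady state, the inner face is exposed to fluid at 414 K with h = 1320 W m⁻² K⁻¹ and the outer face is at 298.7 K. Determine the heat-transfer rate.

Treat each layer as a resistance in series:
  R_conv,in = 1/(hA) = 1/(1320·1.63) = 4.648×10^-4 K/W
  R_copper = L/(kA) = 0.00643/(443·1.63) = 8.905×10^-6 K/W
  R_vermiculite board = L/(kA) = 0.0912/(0.0631·1.63) = 0.8867 K/W
ΣR = 4.648×10^-4 + 8.905×10^-6 + 0.8867 = 0.8872 K/W
Q = ΔT/ΣR = (414 K − 298.7 K)/0.8872 = 130 W

Q = 130 W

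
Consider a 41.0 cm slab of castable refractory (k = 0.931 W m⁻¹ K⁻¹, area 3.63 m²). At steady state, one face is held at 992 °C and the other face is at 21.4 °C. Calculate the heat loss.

Q = 8000 W

Q = kA·ΔT/L = 0.931 × 3.63 × |992 °C − 21.4 °C| / 0.410 = 8000 W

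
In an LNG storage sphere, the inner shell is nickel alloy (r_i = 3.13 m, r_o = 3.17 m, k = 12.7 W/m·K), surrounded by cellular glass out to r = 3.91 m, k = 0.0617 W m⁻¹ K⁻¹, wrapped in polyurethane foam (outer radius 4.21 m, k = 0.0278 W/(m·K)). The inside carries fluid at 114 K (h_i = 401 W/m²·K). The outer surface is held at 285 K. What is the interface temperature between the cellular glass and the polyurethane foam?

T = 216.0 K

Series thermal resistances, inner to outer:
  R_conv,in = 1/(4πr²h) = 1/(4π·3.13²·401) = 2.026×10^-5 K/W
  R_nickel alloy = (1/3.13 − 1/3.17)/(4πk) = 0.004031/(4π·12.7) = 2.526×10^-5 K/W
  R_cellular glass = (1/3.17 − 1/3.91)/(4πk) = 0.05970/(4π·0.0617) = 0.07700 K/W
  R_polyurethane foam = (1/3.91 − 1/4.21)/(4πk) = 0.01822/(4π·0.0278) = 0.05217 K/W
ΣR = 2.026×10^-5 + 2.526×10^-5 + 0.07700 + 0.05217 = 0.1292 K/W
Q = ΔT/ΣR = (114 K − 285 K)/0.1292 = -1324 W
From the inner boundary to the cellular glass/polyurethane foam interface, ΣR_partial = 0.07705 K/W.
T_interface = T_in − Q·ΣR_partial = 114 K − (-1324)(0.07705) = 216.0 K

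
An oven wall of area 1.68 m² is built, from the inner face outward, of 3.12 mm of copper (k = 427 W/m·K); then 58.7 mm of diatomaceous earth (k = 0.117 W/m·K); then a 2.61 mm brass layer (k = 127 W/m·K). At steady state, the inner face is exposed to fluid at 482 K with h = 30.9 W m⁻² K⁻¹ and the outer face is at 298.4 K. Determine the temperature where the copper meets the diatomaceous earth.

Resistance network (inner→outer):
  R_conv,in = 1/(hA) = 1/(30.9·1.68) = 0.01926 K/W
  R_copper = L/(kA) = 0.00312/(427·1.68) = 4.349×10^-6 K/W
  R_diatomaceous earth = L/(kA) = 0.0587/(0.117·1.68) = 0.2986 K/W
  R_brass = L/(kA) = 0.00261/(127·1.68) = 1.223×10^-5 K/W
ΣR = 0.01926 + 4.349×10^-6 + 0.2986 + 1.223×10^-5 = 0.3179 K/W
Q = ΔT/ΣR = (482 K − 298.4 K)/0.3179 = 577.5 W
From the inner boundary to the copper/diatomaceous earth interface, ΣR_partial = 0.01926 K/W.
T_interface = T_in − Q·ΣR_partial = 482 K − (577.5)(0.01926) = 471 K

T = 471 K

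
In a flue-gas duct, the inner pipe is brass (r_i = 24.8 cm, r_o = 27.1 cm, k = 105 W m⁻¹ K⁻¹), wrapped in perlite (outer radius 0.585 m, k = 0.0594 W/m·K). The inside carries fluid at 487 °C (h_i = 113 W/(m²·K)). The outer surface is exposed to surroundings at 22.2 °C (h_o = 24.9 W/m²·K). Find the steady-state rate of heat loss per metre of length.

Q' = 224 W/m

Resistance network (inner→outer):
  R'_conv,in = 1/(2πr h) = 1/(2π·0.248·113) = 0.005679 m·K/W
  R'_brass = ln(0.271/0.248)/(2πk) = 0.08869/(2π·105) = 1.344×10^-4 m·K/W
  R'_perlite = ln(0.585/0.271)/(2πk) = 0.7695/(2π·0.0594) = 2.062 m·K/W
  R'_conv,out = 1/(2πr h) = 1/(2π·0.585·24.9) = 0.01093 m·K/W
ΣR = 0.005679 + 1.344×10^-4 + 2.062 + 0.01093 = 2.079 m·K/W
Q' = ΔT/ΣR = (487 °C − 22.2 °C)/2.079 = 224 W/m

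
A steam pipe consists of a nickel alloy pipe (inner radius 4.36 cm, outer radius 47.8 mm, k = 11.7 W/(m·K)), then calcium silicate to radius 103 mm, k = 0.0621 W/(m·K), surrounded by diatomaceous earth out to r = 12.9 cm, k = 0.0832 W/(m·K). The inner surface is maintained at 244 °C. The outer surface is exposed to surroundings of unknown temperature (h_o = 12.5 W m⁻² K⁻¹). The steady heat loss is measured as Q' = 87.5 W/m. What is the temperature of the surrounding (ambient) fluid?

T_out = 25.4 °C

Series resistances:
  R'_nickel alloy = ln(0.0478/0.0436)/(2πk) = 0.09197/(2π·11.7) = 0.001251 m·K/W
  R'_calcium silicate = ln(0.103/0.0478)/(2πk) = 0.7677/(2π·0.0621) = 1.968 m·K/W
  R'_diatomaceous earth = ln(0.129/0.103)/(2πk) = 0.2251/(2π·0.0832) = 0.4306 m·K/W
  R'_conv,out = 1/(2πr h) = 1/(2π·0.129·12.5) = 0.09870 m·K/W
ΣR = 2.498 m·K/W
ΔT = Q'·ΣR = 87.5 × 2.498 = 218.6 K
Heat flows outward, so T_out = T_in − ΔT = 244 − 218.6 = 25.4 °C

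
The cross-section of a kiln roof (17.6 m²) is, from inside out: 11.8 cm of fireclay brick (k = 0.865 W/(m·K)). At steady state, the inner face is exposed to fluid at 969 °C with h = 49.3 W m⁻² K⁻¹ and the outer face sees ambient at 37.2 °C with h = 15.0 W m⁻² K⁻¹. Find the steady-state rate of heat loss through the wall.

Series thermal resistances, inner to outer:
  R_conv,in = 1/(hA) = 1/(49.3·17.6) = 0.001152 K/W
  R_fireclay brick = L/(kA) = 0.118/(0.865·17.6) = 0.007751 K/W
  R_conv,out = 1/(hA) = 1/(15.0·17.6) = 0.003788 K/W
ΣR = 0.001152 + 0.007751 + 0.003788 = 0.01269 K/W
Q = ΔT/ΣR = (969 °C − 37.2 °C)/0.01269 = 73400 W

Q = 73400 W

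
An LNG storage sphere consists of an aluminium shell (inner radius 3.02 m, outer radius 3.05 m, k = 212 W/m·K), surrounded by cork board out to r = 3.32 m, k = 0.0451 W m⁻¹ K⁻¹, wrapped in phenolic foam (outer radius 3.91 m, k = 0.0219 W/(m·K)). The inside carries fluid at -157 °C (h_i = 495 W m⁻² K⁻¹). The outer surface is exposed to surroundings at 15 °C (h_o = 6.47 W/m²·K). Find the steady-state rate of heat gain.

Treat each layer as a resistance in series:
  R_conv,in = 1/(4πr²h) = 1/(4π·3.02²·495) = 1.763×10^-5 K/W
  R_aluminium = (1/3.02 − 1/3.05)/(4πk) = 0.003257/(4π·212) = 1.223×10^-6 K/W
  R_cork board = (1/3.05 − 1/3.32)/(4πk) = 0.02666/(4π·0.0451) = 0.04705 K/W
  R_phenolic foam = (1/3.32 − 1/3.91)/(4πk) = 0.04545/(4π·0.0219) = 0.1652 K/W
  R_conv,out = 1/(4πr²h) = 1/(4π·3.91²·6.47) = 8.045×10^-4 K/W
ΣR = 1.763×10^-5 + 1.223×10^-6 + 0.04705 + 0.1652 + 8.045×10^-4 = 0.2131 K/W
Q = ΔT/ΣR = (-157 °C − 15 °C)/0.2131 = -807 W
(Negative Q ⇒ heat flows inward; heat gain = 807 W.)

Q = 807 W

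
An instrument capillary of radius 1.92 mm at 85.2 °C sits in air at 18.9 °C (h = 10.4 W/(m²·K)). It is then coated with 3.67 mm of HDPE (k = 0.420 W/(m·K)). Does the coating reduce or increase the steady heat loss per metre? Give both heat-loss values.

Critical radius for a cylinder: r_cr = k/h = 0.0404 m = 4.04 cm.
Outer radius after coating: r₂ = 0.00192 + 0.00367 = 0.00559 m.
Since r₁ < r_cr and r₂ ≤ r_cr, the coating moves toward the maximum at r_cr — heat loss rises.
Bare: R = 1/(2πr₁h) = 7.970 m·K/W; Q = 66.3/7.970 = 8.32 W/m.
Coated: R = R_cond + R_conv = 3.143 m·K/W; Q = 66.3/3.143 = 21.1 W/m.

increases: 8.32 → 21.1 W/m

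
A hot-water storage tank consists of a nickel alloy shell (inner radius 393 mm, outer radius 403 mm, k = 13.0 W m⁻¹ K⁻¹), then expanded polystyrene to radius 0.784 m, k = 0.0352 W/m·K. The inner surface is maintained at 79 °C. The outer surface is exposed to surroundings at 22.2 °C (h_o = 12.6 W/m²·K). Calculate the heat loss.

Q = 20.8 W

Series thermal resistances, inner to outer:
  R_nickel alloy = (1/0.393 − 1/0.403)/(4πk) = 0.06314/(4π·13.0) = 3.865×10^-4 K/W
  R_expanded polystyrene = (1/0.403 − 1/0.784)/(4πk) = 1.206/(4π·0.0352) = 2.726 K/W
  R_conv,out = 1/(4πr²h) = 1/(4π·0.784²·12.6) = 0.01028 K/W
ΣR = 3.865×10^-4 + 2.726 + 0.01028 = 2.737 K/W
Q = ΔT/ΣR = (79 °C − 22.2 °C)/2.737 = 20.8 W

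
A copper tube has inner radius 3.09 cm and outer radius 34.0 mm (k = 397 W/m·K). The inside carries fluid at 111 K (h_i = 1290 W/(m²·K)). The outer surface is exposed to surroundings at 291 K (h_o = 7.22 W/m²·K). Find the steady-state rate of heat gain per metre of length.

Q' = 276 W/m

Series thermal resistances, inner to outer:
  R'_conv,in = 1/(2πr h) = 1/(2π·0.0309·1290) = 0.003993 m·K/W
  R'_copper = ln(0.0340/0.0309)/(2πk) = 0.09560/(2π·397) = 3.833×10^-5 m·K/W
  R'_conv,out = 1/(2πr h) = 1/(2π·0.0340·7.22) = 0.6483 m·K/W
ΣR = 0.003993 + 3.833×10^-5 + 0.6483 = 0.6523 m·K/W
Q' = ΔT/ΣR = (111 K − 291 K)/0.6523 = -276 W/m
(Negative Q' ⇒ heat flows inward; heat gain = 276 W/m.)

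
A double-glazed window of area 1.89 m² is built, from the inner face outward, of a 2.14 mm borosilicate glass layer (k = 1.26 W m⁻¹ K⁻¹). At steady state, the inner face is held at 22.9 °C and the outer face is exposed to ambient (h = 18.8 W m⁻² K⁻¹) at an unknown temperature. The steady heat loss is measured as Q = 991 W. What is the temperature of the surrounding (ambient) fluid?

T_out = -5.88 °C

Series resistances:
  R_borosilicate glass = L/(kA) = 0.00214/(1.26·1.89) = 8.986×10^-4 K/W
  R_conv,out = 1/(hA) = 1/(18.8·1.89) = 0.02814 K/W
ΣR = 0.02904 K/W
ΔT = Q·ΣR = 991 × 0.02904 = 28.78 K
Heat flows outward, so T_out = T_in − ΔT = 22.9 − 28.78 = -5.88 °C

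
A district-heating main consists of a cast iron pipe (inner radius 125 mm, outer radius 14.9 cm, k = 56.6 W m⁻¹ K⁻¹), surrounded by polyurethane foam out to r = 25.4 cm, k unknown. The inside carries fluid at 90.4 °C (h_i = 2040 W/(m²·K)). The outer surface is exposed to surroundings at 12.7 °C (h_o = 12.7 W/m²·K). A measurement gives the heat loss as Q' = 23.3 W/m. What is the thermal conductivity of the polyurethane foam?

k = 0.0258 W/m·K

ΣR = ΔT/Q' = |90.4 − 12.7|/23.3 = 3.335 m·K/W
Known resistances:
  R'_conv,in = 1/(2πr h) = 1/(2π·0.125·2040) = 6.241×10^-4 m·K/W
  R'_cast iron = ln(0.149/0.125)/(2πk) = 0.1756/(2π·56.6) = 4.939×10^-4 m·K/W
  R'_conv,out = 1/(2πr h) = 1/(2π·0.254·12.7) = 0.04934 m·K/W
R_polyurethane foam = ΣR − ΣR_known = 3.335 − 0.05046 = 3.285 m·K/W
ln(r₂/r₁)/(2πk) = 3.285 ⇒ k = 0.5334/(2π·3.285) = 0.0258 W/m·K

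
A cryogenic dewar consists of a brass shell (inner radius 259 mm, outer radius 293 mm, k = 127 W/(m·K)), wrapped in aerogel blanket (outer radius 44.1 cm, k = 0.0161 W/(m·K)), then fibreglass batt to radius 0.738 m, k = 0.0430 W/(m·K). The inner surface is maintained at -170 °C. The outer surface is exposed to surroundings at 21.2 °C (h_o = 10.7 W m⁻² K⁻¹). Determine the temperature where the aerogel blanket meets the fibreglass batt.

T = -23.0 °C

Series thermal resistances, inner to outer:
  R_brass = (1/0.259 − 1/0.293)/(4πk) = 0.4480/(4π·127) = 2.807×10^-4 K/W
  R_aerogel blanket = (1/0.293 − 1/0.441)/(4πk) = 1.145/(4π·0.0161) = 5.661 K/W
  R_fibreglass batt = (1/0.441 − 1/0.738)/(4πk) = 0.9126/(4π·0.0430) = 1.689 K/W
  R_conv,out = 1/(4πr²h) = 1/(4π·0.738²·10.7) = 0.01366 K/W
ΣR = 2.807×10^-4 + 5.661 + 1.689 + 0.01366 = 7.364 K/W
Q = ΔT/ΣR = (-170 °C − 21.2 °C)/7.364 = -25.96 W
From the inner boundary to the aerogel blanket/fibreglass batt interface, ΣR_partial = 5.661 K/W.
T_interface = T_in − Q·ΣR_partial = -170 °C − (-25.96)(5.661) = -23.0 °C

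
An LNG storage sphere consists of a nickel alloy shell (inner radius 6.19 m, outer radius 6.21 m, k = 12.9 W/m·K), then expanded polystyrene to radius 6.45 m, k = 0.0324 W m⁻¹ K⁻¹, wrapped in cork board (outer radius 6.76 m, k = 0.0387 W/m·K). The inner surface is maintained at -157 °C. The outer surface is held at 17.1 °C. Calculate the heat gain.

Q = 5.93 kW

Treat each layer as a resistance in series:
  R_nickel alloy = (1/6.19 − 1/6.21)/(4πk) = 5.203×10^-4/(4π·12.9) = 3.210×10^-6 K/W
  R_expanded polystyrene = (1/6.21 − 1/6.45)/(4πk) = 0.005992/(4π·0.0324) = 0.01472 K/W
  R_cork board = (1/6.45 − 1/6.76)/(4πk) = 0.007110/(4π·0.0387) = 0.01462 K/W
ΣR = 3.210×10^-6 + 0.01472 + 0.01462 = 0.02934 K/W
Q = ΔT/ΣR = (-157 °C − 17.1 °C)/0.02934 = -5930 W
(Negative Q ⇒ heat flows inward; heat gain = 5930 W.)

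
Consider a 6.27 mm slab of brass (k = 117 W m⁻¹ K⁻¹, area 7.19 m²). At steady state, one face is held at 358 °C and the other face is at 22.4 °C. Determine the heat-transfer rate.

Q = kA·ΔT/L = 117 × 7.19 × |358 °C − 22.4 °C| / 0.00627 = 4.50×10^7 W

Q = 45000 kW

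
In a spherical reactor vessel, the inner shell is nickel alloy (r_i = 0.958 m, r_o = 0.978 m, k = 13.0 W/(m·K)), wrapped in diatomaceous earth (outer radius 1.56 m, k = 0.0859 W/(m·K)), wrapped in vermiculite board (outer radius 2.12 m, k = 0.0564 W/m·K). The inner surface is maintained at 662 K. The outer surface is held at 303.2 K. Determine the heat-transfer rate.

Treat each layer as a resistance in series:
  R_nickel alloy = (1/0.958 − 1/0.978)/(4πk) = 0.02135/(4π·13.0) = 1.307×10^-4 K/W
  R_diatomaceous earth = (1/0.978 − 1/1.56)/(4πk) = 0.3815/(4π·0.0859) = 0.3534 K/W
  R_vermiculite board = (1/1.56 − 1/2.12)/(4πk) = 0.1693/(4π·0.0564) = 0.2389 K/W
ΣR = 1.307×10^-4 + 0.3534 + 0.2389 = 0.5924 K/W
Q = ΔT/ΣR = (662 K − 303.2 K)/0.5924 = 606 W

Q = 606 W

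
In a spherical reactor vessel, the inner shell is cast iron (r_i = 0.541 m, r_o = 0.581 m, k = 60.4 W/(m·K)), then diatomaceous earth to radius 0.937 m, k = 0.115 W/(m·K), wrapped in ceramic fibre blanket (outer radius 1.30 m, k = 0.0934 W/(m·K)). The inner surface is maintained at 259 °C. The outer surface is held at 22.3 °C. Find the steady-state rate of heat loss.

Q = 335 W

Resistance network (inner→outer):
  R_cast iron = (1/0.541 − 1/0.581)/(4πk) = 0.1273/(4π·60.4) = 1.677×10^-4 K/W
  R_diatomaceous earth = (1/0.581 − 1/0.937)/(4πk) = 0.6539/(4π·0.115) = 0.4525 K/W
  R_ceramic fibre blanket = (1/0.937 − 1/1.30)/(4πk) = 0.2980/(4π·0.0934) = 0.2539 K/W
ΣR = 1.677×10^-4 + 0.4525 + 0.2539 = 0.7066 K/W
Q = ΔT/ΣR = (259 °C − 22.3 °C)/0.7066 = 335 W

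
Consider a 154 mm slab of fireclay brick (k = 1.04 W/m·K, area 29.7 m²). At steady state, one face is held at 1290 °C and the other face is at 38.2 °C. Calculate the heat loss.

Q = kA·ΔT/L = 1.04 × 29.7 × |1290 °C − 38.2 °C| / 0.154 = 2.51×10^5 W

Q = 251 kW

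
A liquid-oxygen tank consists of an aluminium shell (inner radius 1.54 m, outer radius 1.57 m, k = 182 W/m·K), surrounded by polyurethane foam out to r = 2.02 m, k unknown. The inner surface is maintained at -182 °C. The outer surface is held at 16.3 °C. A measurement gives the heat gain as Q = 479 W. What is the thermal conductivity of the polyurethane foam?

ΣR = ΔT/Q = |-182 − 16.3|/479 = 0.4140 K/W
Known resistances:
  R_aluminium = (1/1.54 − 1/1.57)/(4πk) = 0.01241/(4π·182) = 5.425×10^-6 K/W
R_polyurethane foam = ΣR − ΣR_known = 0.4140 − 5.425×10^-6 = 0.4140 K/W
(1/r₁−1/r₂)/(4πk) = 0.4140 ⇒ k = 0.1419/(4π·0.4140) = 0.0273 W/m·K

k = 0.0273 W/m·K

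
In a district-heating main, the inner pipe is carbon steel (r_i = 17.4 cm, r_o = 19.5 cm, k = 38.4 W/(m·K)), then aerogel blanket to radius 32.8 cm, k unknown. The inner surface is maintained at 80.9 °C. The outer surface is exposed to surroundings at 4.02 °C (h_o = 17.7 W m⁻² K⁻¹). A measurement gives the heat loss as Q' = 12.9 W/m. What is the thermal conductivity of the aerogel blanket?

k = 0.0140 W/m·K

ΣR = ΔT/Q' = |80.9 − 4.02|/12.9 = 5.960 m·K/W
Known resistances:
  R'_carbon steel = ln(0.195/0.174)/(2πk) = 0.1139/(2π·38.4) = 4.723×10^-4 m·K/W
  R'_conv,out = 1/(2πr h) = 1/(2π·0.328·17.7) = 0.02741 m·K/W
R_aerogel blanket = ΣR − ΣR_known = 5.960 − 0.02788 = 5.932 m·K/W
ln(r₂/r₁)/(2πk) = 5.932 ⇒ k = 0.5200/(2π·5.932) = 0.0140 W/m·K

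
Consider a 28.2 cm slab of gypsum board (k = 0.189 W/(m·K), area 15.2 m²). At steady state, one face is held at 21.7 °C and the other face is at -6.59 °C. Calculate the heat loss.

Q = 288 W

Q = kA·ΔT/L = 0.189 × 15.2 × |21.7 °C − -6.59 °C| / 0.282 = 288 W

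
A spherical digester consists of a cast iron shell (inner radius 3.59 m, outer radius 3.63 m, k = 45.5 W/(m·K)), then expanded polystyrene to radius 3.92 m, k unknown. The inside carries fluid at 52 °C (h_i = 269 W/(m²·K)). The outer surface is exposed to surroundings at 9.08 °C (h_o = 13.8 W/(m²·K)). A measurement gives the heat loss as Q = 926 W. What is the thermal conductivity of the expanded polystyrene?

k = 0.0353 W/m·K

ΣR = ΔT/Q = |52 − 9.08|/926 = 0.04635 K/W
Known resistances:
  R_conv,in = 1/(4πr²h) = 1/(4π·3.59²·269) = 2.295×10^-5 K/W
  R_cast iron = (1/3.59 − 1/3.63)/(4πk) = 0.003069/(4π·45.5) = 5.368×10^-6 K/W
  R_conv,out = 1/(4πr²h) = 1/(4π·3.92²·13.8) = 3.753×10^-4 K/W
R_expanded polystyrene = ΣR − ΣR_known = 0.04635 − 4.036×10^-4 = 0.04595 K/W
(1/r₁−1/r₂)/(4πk) = 0.04595 ⇒ k = 0.02038/(4π·0.04595) = 0.0353 W/m·K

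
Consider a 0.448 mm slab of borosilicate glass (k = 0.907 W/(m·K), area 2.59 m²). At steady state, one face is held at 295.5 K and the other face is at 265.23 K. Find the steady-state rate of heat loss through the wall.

Q = 1.59×10^5 W

Q = kA·ΔT/L = 0.907 × 2.59 × |295.5 K − 265.23 K| / 4.48×10^-4 = 1.59×10^5 W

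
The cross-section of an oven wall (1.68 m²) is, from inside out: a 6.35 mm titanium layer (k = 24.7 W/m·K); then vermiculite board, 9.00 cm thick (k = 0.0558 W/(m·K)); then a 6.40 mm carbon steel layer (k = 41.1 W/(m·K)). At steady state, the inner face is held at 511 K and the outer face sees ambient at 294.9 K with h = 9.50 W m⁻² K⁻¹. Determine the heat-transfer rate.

Treat each layer as a resistance in series:
  R_titanium = L/(kA) = 0.00635/(24.7·1.68) = 1.530×10^-4 K/W
  R_vermiculite board = L/(kA) = 0.0900/(0.0558·1.68) = 0.9601 K/W
  R_carbon steel = L/(kA) = 0.00640/(41.1·1.68) = 9.269×10^-5 K/W
  R_conv,out = 1/(hA) = 1/(9.50·1.68) = 0.06266 K/W
ΣR = 1.530×10^-4 + 0.9601 + 9.269×10^-5 + 0.06266 = 1.023 K/W
Q = ΔT/ΣR = (511 K − 294.9 K)/1.023 = 211 W

Q = 211 W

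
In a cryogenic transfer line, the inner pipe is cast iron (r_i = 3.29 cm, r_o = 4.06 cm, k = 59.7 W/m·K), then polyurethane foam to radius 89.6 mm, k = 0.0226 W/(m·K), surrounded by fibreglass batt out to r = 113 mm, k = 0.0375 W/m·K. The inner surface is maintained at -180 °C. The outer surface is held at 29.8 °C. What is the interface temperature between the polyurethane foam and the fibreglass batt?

T = -1.7 °C

Resistance network (inner→outer):
  R'_cast iron = ln(0.0406/0.0329)/(2πk) = 0.2103/(2π·59.7) = 5.606×10^-4 m·K/W
  R'_polyurethane foam = ln(0.0896/0.0406)/(2πk) = 0.7916/(2π·0.0226) = 5.575 m·K/W
  R'_fibreglass batt = ln(0.113/0.0896)/(2πk) = 0.2320/(2π·0.0375) = 0.9848 m·K/W
ΣR = 5.606×10^-4 + 5.575 + 0.9848 = 6.560 m·K/W
Q' = ΔT/ΣR = (-180 °C − 29.8 °C)/6.560 = -31.98 W/m
From the inner boundary to the polyurethane foam/fibreglass batt interface, ΣR_partial = 5.576 m·K/W.
T_interface = T_in − Q'·ΣR_partial = -180 °C − (-31.98)(5.576) = -1.7 °C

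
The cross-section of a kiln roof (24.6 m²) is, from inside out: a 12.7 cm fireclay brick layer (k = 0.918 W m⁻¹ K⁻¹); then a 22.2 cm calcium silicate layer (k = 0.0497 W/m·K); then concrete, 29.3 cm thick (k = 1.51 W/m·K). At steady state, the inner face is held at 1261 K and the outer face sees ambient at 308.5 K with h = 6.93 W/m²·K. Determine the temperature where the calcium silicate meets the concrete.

T = 374 K

Series thermal resistances, inner to outer:
  R_fireclay brick = L/(kA) = 0.127/(0.918·24.6) = 0.005624 K/W
  R_calcium silicate = L/(kA) = 0.222/(0.0497·24.6) = 0.1816 K/W
  R_concrete = L/(kA) = 0.293/(1.51·24.6) = 0.007888 K/W
  R_conv,out = 1/(hA) = 1/(6.93·24.6) = 0.005866 K/W
ΣR = 0.005624 + 0.1816 + 0.007888 + 0.005866 = 0.2010 K/W
Q = ΔT/ΣR = (1261 K − 308.5 K)/0.2010 = 4739 W
From the inner boundary to the calcium silicate/concrete interface, ΣR_partial = 0.1872 K/W.
T_interface = T_in − Q·ΣR_partial = 1261 K − (4739)(0.1872) = 374 K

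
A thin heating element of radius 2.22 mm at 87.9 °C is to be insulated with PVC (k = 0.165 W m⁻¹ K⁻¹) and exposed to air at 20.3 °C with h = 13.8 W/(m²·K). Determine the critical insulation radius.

r_cr = 1.20 cm

For a cylinder, r_cr = k_ins/h = 0.165/13.8 = 0.0120 m = 1.20 cm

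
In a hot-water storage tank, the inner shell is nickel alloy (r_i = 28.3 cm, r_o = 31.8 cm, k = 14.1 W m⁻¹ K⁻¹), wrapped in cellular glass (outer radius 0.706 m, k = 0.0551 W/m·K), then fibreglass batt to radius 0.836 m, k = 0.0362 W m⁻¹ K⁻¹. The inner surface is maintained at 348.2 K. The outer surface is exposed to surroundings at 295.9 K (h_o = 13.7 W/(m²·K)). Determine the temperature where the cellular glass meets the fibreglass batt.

T = 304.5 K

Treat each layer as a resistance in series:
  R_nickel alloy = (1/0.283 − 1/0.318)/(4πk) = 0.3889/(4π·14.1) = 0.002195 K/W
  R_cellular glass = (1/0.318 − 1/0.706)/(4πk) = 1.728/(4π·0.0551) = 2.496 K/W
  R_fibreglass batt = (1/0.706 − 1/0.836)/(4πk) = 0.2203/(4π·0.0362) = 0.4842 K/W
  R_conv,out = 1/(4πr²h) = 1/(4π·0.836²·13.7) = 0.008311 K/W
ΣR = 0.002195 + 2.496 + 0.4842 + 0.008311 = 2.991 K/W
Q = ΔT/ΣR = (348.2 K − 295.9 K)/2.991 = 17.49 W
From the inner boundary to the cellular glass/fibreglass batt interface, ΣR_partial = 2.498 K/W.
T_interface = T_in − Q·ΣR_partial = 348.2 K − (17.49)(2.498) = 304.5 K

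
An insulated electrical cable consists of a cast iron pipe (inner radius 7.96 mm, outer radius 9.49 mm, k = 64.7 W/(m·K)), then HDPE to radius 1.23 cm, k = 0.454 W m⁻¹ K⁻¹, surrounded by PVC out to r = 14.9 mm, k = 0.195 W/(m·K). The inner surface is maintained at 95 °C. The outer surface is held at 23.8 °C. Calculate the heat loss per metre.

Q' = 287 W/m

Series thermal resistances, inner to outer:
  R'_cast iron = ln(0.00949/0.00796)/(2πk) = 0.1758/(2π·64.7) = 4.325×10^-4 m·K/W
  R'_HDPE = ln(0.0123/0.00949)/(2πk) = 0.2594/(2π·0.454) = 0.09092 m·K/W
  R'_PVC = ln(0.0149/0.0123)/(2πk) = 0.1918/(2π·0.195) = 0.1565 m·K/W
ΣR = 4.325×10^-4 + 0.09092 + 0.1565 = 0.2479 m·K/W
Q' = ΔT/ΣR = (95 °C − 23.8 °C)/0.2479 = 287 W/m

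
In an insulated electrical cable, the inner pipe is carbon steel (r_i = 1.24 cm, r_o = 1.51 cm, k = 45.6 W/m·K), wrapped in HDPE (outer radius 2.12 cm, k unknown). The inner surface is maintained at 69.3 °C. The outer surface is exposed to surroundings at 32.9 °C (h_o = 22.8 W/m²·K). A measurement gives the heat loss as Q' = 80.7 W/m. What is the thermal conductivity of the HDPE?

k = 0.446 W/m·K

ΣR = ΔT/Q' = |69.3 − 32.9|/80.7 = 0.4511 m·K/W
Known resistances:
  R'_carbon steel = ln(0.0151/0.0124)/(2πk) = 0.1970/(2π·45.6) = 6.876×10^-4 m·K/W
  R'_conv,out = 1/(2πr h) = 1/(2π·0.0212·22.8) = 0.3293 m·K/W
R_HDPE = ΣR − ΣR_known = 0.4511 − 0.3300 = 0.1211 m·K/W
ln(r₂/r₁)/(2πk) = 0.1211 ⇒ k = 0.3393/(2π·0.1211) = 0.446 W/m·K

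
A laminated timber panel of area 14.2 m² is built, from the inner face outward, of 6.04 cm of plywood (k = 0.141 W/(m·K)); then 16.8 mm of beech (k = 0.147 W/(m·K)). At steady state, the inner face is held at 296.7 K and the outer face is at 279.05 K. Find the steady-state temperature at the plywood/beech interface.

T = 282.77 K

Treat each layer as a resistance in series:
  R_plywood = L/(kA) = 0.0604/(0.141·14.2) = 0.03017 K/W
  R_beech = L/(kA) = 0.0168/(0.147·14.2) = 0.008048 K/W
ΣR = 0.03017 + 0.008048 = 0.03822 K/W
Q = ΔT/ΣR = (296.7 K − 279.05 K)/0.03822 = 461.8 W
From the inner boundary to the plywood/beech interface, ΣR_partial = 0.03017 K/W.
T_interface = T_in − Q·ΣR_partial = 296.7 K − (461.8)(0.03017) = 282.77 K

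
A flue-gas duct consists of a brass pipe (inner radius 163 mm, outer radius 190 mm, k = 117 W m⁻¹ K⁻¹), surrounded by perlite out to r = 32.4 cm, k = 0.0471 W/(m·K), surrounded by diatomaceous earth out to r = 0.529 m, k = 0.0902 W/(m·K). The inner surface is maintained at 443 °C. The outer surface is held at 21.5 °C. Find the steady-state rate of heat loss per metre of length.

Q' = 158 W/m

Series thermal resistances, inner to outer:
  R'_brass = ln(0.190/0.163)/(2πk) = 0.1533/(2π·117) = 2.085×10^-4 m·K/W
  R'_perlite = ln(0.324/0.190)/(2πk) = 0.5337/(2π·0.0471) = 1.803 m·K/W
  R'_diatomaceous earth = ln(0.529/0.324)/(2πk) = 0.4902/(2π·0.0902) = 0.8650 m·K/W
ΣR = 2.085×10^-4 + 1.803 + 0.8650 = 2.668 m·K/W
Q' = ΔT/ΣR = (443 °C − 21.5 °C)/2.668 = 158 W/m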